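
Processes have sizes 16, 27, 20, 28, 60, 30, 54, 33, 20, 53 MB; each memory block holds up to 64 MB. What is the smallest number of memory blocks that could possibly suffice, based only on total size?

Total size = 16 + 27 + 20 + 28 + 60 + 30 + 54 + 33 + 20 + 53 = 341 MB.
⌈341 / 64⌉ = 6.

6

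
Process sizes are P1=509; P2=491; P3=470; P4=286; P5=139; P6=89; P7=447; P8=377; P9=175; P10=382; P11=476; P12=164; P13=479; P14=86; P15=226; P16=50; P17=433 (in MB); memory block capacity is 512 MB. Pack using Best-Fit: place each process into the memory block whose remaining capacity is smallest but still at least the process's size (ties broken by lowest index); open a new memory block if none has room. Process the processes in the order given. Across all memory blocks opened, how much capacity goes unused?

865

Put P1 (509 MB) in memory block 1; 3 MB remain.
Put P2 (491 MB) in memory block 2; 21 MB remain.
Put P3 (470 MB) in memory block 3; 42 MB remain.
Put P4 (286 MB) in memory block 4; 226 MB remain.
Put P5 (139 MB) in memory block 4; 87 MB remain.
Put P6 (89 MB) in memory block 5; 423 MB remain.
Put P7 (447 MB) in memory block 6; 65 MB remain.
Put P8 (377 MB) in memory block 5; 46 MB remain.
Put P9 (175 MB) in memory block 7; 337 MB remain.
Put P10 (382 MB) in memory block 8; 130 MB remain.
Put P11 (476 MB) in memory block 9; 36 MB remain.
Put P12 (164 MB) in memory block 7; 173 MB remain.
Put P13 (479 MB) in memory block 10; 33 MB remain.
Put P14 (86 MB) in memory block 4; 1 MB remain.
Put P15 (226 MB) in memory block 11; 286 MB remain.
Put P16 (50 MB) in memory block 6; 15 MB remain.
Put P17 (433 MB) in memory block 12; 79 MB remain.
12 memory blocks × 512 MB = 6144 MB; used 5279 MB; unused 865 MB.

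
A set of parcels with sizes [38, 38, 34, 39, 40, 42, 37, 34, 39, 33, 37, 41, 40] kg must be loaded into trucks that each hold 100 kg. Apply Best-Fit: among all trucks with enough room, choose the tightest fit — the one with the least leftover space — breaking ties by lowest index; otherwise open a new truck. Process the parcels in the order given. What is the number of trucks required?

7

Put 38 kg in truck 1; 62 kg remain.
Put 38 kg in truck 1; 24 kg remain.
Put 34 kg in truck 2; 66 kg remain.
Put 39 kg in truck 2; 27 kg remain.
Put 40 kg in truck 3; 60 kg remain.
Put 42 kg in truck 3; 18 kg remain.
Put 37 kg in truck 4; 63 kg remain.
Put 34 kg in truck 4; 29 kg remain.
Put 39 kg in truck 5; 61 kg remain.
Put 33 kg in truck 5; 28 kg remain.
Put 37 kg in truck 6; 63 kg remain.
Put 41 kg in truck 6; 22 kg remain.
Put 40 kg in truck 7; 60 kg remain.
Final trucks: [38,38] [34,39] [40,42] [37,34] [39,33] [37,41] [40].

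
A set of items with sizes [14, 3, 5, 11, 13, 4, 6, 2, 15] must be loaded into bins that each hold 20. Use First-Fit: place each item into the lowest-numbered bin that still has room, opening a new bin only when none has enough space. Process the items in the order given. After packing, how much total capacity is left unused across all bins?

Put 14 in bin 1; 6 remain.
Put 3 in bin 1; 3 remain.
Put 5 in bin 2; 15 remain.
Put 11 in bin 2; 4 remain.
Put 13 in bin 3; 7 remain.
Put 4 in bin 2; 0 remain.
Put 6 in bin 3; 1 remain.
Put 2 in bin 1; 1 remain.
Put 15 in bin 4; 5 remain.
4 bins × 20 = 80; used 73; unused 7.

7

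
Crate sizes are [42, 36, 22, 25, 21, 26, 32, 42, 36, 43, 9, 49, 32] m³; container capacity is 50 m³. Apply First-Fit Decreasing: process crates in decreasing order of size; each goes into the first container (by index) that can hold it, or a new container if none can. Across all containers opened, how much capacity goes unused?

Sorted descending: 49, 43, 42, 42, 36, 36, 32, 32, 26, 25, 22, 21, 9.
Put 49 m³ in container 1; 1 m³ remain.
Put 43 m³ in container 2; 7 m³ remain.
Put 42 m³ in container 3; 8 m³ remain.
Put 42 m³ in container 4; 8 m³ remain.
Put 36 m³ in container 5; 14 m³ remain.
Put 36 m³ in container 6; 14 m³ remain.
Put 32 m³ in container 7; 18 m³ remain.
Put 32 m³ in container 8; 18 m³ remain.
Put 26 m³ in container 9; 24 m³ remain.
Put 25 m³ in container 10; 25 m³ remain.
Put 22 m³ in container 9; 2 m³ remain.
Put 21 m³ in container 10; 4 m³ remain.
Put 9 m³ in container 5; 5 m³ remain.
10 containers × 50 m³ = 500 m³; used 415 m³; unused 85 m³.

85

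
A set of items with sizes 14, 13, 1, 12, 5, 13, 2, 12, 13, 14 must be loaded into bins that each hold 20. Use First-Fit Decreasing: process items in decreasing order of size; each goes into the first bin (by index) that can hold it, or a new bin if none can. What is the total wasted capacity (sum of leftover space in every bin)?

Sorted descending: 14, 14, 13, 13, 13, 12, 12, 5, 2, 1.
14 → bin 1 (remaining 6)
14 → bin 2 (remaining 6)
13 → bin 3 (remaining 7)
13 → bin 4 (remaining 7)
13 → bin 5 (remaining 7)
12 → bin 6 (remaining 8)
12 → bin 7 (remaining 8)
5 → bin 1 (remaining 1)
2 → bin 2 (remaining 4)
1 → bin 1 (remaining 0)
7 bins × 20 = 140; used 99; unused 41.

41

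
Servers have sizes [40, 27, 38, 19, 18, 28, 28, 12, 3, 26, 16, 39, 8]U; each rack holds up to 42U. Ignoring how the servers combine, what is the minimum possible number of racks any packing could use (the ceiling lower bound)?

8 racks

Total size = 40 + 27 + 38 + 19 + 18 + 28 + 28 + 12 + 3 + 26 + 16 + 39 + 8 = 302U.
⌈302 / 42⌉ = 8.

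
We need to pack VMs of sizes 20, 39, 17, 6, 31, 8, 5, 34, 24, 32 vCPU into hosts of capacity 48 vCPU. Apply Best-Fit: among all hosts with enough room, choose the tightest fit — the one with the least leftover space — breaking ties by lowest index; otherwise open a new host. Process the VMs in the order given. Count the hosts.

6

20 vCPU → host 1 (remaining 28 vCPU)
39 vCPU → host 2 (remaining 9 vCPU)
17 vCPU → host 1 (remaining 11 vCPU)
6 vCPU → host 2 (remaining 3 vCPU)
31 vCPU → host 3 (remaining 17 vCPU)
8 vCPU → host 1 (remaining 3 vCPU)
5 vCPU → host 3 (remaining 12 vCPU)
34 vCPU → host 4 (remaining 14 vCPU)
24 vCPU → host 5 (remaining 24 vCPU)
32 vCPU → host 6 (remaining 16 vCPU)
Final hosts: [20,17,8] [39,6] [31,5] [34] [24] [32].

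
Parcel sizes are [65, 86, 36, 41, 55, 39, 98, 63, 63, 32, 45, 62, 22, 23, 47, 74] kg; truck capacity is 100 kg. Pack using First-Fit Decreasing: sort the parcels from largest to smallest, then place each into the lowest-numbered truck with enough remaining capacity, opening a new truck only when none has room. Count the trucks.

10 trucks

Sorted descending: 98, 86, 74, 65, 63, 63, 62, 55, 47, 45, 41, 39, 36, 32, 23, 22.
truck 1: place 98 kg, 2 kg left
truck 2: place 86 kg, 14 kg left
truck 3: place 74 kg, 26 kg left
truck 4: place 65 kg, 35 kg left
truck 5: place 63 kg, 37 kg left
truck 6: place 63 kg, 37 kg left
truck 7: place 62 kg, 38 kg left
truck 8: place 55 kg, 45 kg left
truck 9: place 47 kg, 53 kg left
truck 8: place 45 kg, 0 kg left
truck 9: place 41 kg, 12 kg left
truck 10: place 39 kg, 61 kg left
truck 5: place 36 kg, 1 kg left
truck 4: place 32 kg, 3 kg left
truck 3: place 23 kg, 3 kg left
truck 6: place 22 kg, 15 kg left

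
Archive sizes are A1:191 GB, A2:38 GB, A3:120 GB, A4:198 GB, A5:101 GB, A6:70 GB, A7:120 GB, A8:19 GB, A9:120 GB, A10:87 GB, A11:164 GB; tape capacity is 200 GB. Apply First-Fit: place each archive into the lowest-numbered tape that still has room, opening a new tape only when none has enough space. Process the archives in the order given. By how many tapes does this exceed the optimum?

First-Fit: [191] [38,120,19] [198] [101,70] [120] [120] [87] [164] → 8 tapes.
Total size 1228 GB; any packing needs at least ⌈1228/200⌉ = 7 tapes.
An optimal packing achieves that bound: [198] [191] [164,19] [120,70] [120,38] [120] [101,87] → 7 tapes.
Excess: 8 − 7 = 1.

1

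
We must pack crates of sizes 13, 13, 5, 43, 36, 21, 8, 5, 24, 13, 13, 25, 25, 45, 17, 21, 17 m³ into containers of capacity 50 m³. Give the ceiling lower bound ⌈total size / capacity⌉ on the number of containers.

Total size = 13 + 13 + 5 + 43 + 36 + 21 + 8 + 5 + 24 + 13 + 13 + 25 + 25 + 45 + 17 + 21 + 17 = 344 m³.
⌈344 / 50⌉ = 7.

7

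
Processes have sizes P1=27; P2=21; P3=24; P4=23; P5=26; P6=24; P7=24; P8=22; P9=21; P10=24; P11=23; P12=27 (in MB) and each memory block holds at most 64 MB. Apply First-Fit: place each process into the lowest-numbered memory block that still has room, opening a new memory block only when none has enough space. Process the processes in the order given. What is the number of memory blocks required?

memory block 1: place P1 (27 MB), 37 MB left
memory block 1: place P2 (21 MB), 16 MB left
memory block 2: place P3 (24 MB), 40 MB left
memory block 2: place P4 (23 MB), 17 MB left
memory block 3: place P5 (26 MB), 38 MB left
memory block 3: place P6 (24 MB), 14 MB left
memory block 4: place P7 (24 MB), 40 MB left
memory block 4: place P8 (22 MB), 18 MB left
memory block 5: place P9 (21 MB), 43 MB left
memory block 5: place P10 (24 MB), 19 MB left
memory block 6: place P11 (23 MB), 41 MB left
memory block 6: place P12 (27 MB), 14 MB left

6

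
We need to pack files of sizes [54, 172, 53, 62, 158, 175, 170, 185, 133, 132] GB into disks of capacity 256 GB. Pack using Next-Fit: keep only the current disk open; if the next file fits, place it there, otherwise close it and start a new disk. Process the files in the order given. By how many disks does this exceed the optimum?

Next-Fit: [54,172] [53,62] [158] [175] [170] [185] [133] [132] → 8 disks.
7 files exceed 128 GB (half the capacity), and no two of those can share a disk, so at least 7 disks are needed.
An optimal packing achieves that bound: [185,62] [175,54] [172,53] [170] [158] [133] [132] → 7 disks.
Excess: 8 − 7 = 1.

1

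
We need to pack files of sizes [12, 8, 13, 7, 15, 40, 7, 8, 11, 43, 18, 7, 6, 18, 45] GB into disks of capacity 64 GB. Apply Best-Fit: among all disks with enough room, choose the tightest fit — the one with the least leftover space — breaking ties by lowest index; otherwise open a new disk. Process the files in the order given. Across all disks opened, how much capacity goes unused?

Put 12 GB in disk 1; 52 GB remain.
Put 8 GB in disk 1; 44 GB remain.
Put 13 GB in disk 1; 31 GB remain.
Put 7 GB in disk 1; 24 GB remain.
Put 15 GB in disk 1; 9 GB remain.
Put 40 GB in disk 2; 24 GB remain.
Put 7 GB in disk 1; 2 GB remain.
Put 8 GB in disk 2; 16 GB remain.
Put 11 GB in disk 2; 5 GB remain.
Put 43 GB in disk 3; 21 GB remain.
Put 18 GB in disk 3; 3 GB remain.
Put 7 GB in disk 4; 57 GB remain.
Put 6 GB in disk 4; 51 GB remain.
Put 18 GB in disk 4; 33 GB remain.
Put 45 GB in disk 5; 19 GB remain.
5 disks × 64 GB = 320 GB; used 258 GB; unused 62 GB.

62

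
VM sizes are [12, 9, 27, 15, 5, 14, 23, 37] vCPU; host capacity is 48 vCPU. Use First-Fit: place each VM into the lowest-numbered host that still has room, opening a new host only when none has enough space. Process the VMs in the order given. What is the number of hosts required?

4

Put 12 vCPU in host 1; 36 vCPU remain.
Put 9 vCPU in host 1; 27 vCPU remain.
Put 27 vCPU in host 1; 0 vCPU remain.
Put 15 vCPU in host 2; 33 vCPU remain.
Put 5 vCPU in host 2; 28 vCPU remain.
Put 14 vCPU in host 2; 14 vCPU remain.
Put 23 vCPU in host 3; 25 vCPU remain.
Put 37 vCPU in host 4; 11 vCPU remain.
Final hosts: [12,9,27] [15,5,14] [23] [37].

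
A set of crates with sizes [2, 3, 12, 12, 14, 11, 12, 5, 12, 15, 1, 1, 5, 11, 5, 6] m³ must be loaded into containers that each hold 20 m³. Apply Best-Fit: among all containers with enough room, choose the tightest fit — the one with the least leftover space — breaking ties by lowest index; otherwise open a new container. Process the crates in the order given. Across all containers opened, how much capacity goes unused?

33

Put 2 m³ in container 1; 18 m³ remain.
Put 3 m³ in container 1; 15 m³ remain.
Put 12 m³ in container 1; 3 m³ remain.
Put 12 m³ in container 2; 8 m³ remain.
Put 14 m³ in container 3; 6 m³ remain.
Put 11 m³ in container 4; 9 m³ remain.
Put 12 m³ in container 5; 8 m³ remain.
Put 5 m³ in container 3; 1 m³ remain.
Put 12 m³ in container 6; 8 m³ remain.
Put 15 m³ in container 7; 5 m³ remain.
Put 1 m³ in container 3; 0 m³ remain.
Put 1 m³ in container 1; 2 m³ remain.
Put 5 m³ in container 7; 0 m³ remain.
Put 11 m³ in container 8; 9 m³ remain.
Put 5 m³ in container 2; 3 m³ remain.
Put 6 m³ in container 5; 2 m³ remain.
8 containers × 20 m³ = 160 m³; used 127 m³; unused 33 m³.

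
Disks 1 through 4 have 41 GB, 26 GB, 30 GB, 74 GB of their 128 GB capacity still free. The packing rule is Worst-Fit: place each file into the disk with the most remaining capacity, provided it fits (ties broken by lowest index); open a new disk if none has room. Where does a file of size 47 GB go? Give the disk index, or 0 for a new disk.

4

Disks with room: disk 4 (74 GB).
Most room is disk 4 with 74 GB free.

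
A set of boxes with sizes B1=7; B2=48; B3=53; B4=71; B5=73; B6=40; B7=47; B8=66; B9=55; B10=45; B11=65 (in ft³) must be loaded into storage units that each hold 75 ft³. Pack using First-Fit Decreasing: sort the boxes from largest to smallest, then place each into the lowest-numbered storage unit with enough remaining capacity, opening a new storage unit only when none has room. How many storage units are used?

10 storage units

Sorted descending: 73, 71, 66, 65, 55, 53, 48, 47, 45, 40, 7.
storage unit 1: place 73 ft³, 2 ft³ left
storage unit 2: place 71 ft³, 4 ft³ left
storage unit 3: place 66 ft³, 9 ft³ left
storage unit 4: place 65 ft³, 10 ft³ left
storage unit 5: place 55 ft³, 20 ft³ left
storage unit 6: place 53 ft³, 22 ft³ left
storage unit 7: place 48 ft³, 27 ft³ left
storage unit 8: place 47 ft³, 28 ft³ left
storage unit 9: place 45 ft³, 30 ft³ left
storage unit 10: place 40 ft³, 35 ft³ left
storage unit 3: place 7 ft³, 2 ft³ left
Final storage units: [73] [71] [66,7] [65] [55] [53] [48] [47] [45] [40].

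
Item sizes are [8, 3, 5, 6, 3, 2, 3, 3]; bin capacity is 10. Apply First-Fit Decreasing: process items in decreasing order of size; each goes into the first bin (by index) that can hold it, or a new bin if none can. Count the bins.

Sorted descending: 8, 6, 5, 3, 3, 3, 3, 2.
bin 1: place 8, 2 left
bin 2: place 6, 4 left
bin 3: place 5, 5 left
bin 2: place 3, 1 left
bin 3: place 3, 2 left
bin 4: place 3, 7 left
bin 4: place 3, 4 left
bin 1: place 2, 0 left

4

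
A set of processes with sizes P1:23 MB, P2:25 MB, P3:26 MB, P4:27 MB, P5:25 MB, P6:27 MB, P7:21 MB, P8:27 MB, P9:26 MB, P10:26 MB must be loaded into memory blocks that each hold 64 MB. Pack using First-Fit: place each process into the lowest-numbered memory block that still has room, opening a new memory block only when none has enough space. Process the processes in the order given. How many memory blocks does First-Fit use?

5

P1 (23 MB) → memory block 1 (remaining 41 MB)
P2 (25 MB) → memory block 1 (remaining 16 MB)
P3 (26 MB) → memory block 2 (remaining 38 MB)
P4 (27 MB) → memory block 2 (remaining 11 MB)
P5 (25 MB) → memory block 3 (remaining 39 MB)
P6 (27 MB) → memory block 3 (remaining 12 MB)
P7 (21 MB) → memory block 4 (remaining 43 MB)
P8 (27 MB) → memory block 4 (remaining 16 MB)
P9 (26 MB) → memory block 5 (remaining 38 MB)
P10 (26 MB) → memory block 5 (remaining 12 MB)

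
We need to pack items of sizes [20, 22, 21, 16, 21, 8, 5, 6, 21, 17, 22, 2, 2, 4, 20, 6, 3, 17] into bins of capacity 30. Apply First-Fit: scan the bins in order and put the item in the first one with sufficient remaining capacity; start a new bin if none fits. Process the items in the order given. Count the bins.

bin 1: place 20, 10 left
bin 2: place 22, 8 left
bin 3: place 21, 9 left
bin 4: place 16, 14 left
bin 5: place 21, 9 left
bin 1: place 8, 2 left
bin 2: place 5, 3 left
bin 3: place 6, 3 left
bin 6: place 21, 9 left
bin 7: place 17, 13 left
bin 8: place 22, 8 left
bin 1: place 2, 0 left
bin 2: place 2, 1 left
bin 4: place 4, 10 left
bin 9: place 20, 10 left
bin 4: place 6, 4 left
bin 3: place 3, 0 left
bin 10: place 17, 13 left

10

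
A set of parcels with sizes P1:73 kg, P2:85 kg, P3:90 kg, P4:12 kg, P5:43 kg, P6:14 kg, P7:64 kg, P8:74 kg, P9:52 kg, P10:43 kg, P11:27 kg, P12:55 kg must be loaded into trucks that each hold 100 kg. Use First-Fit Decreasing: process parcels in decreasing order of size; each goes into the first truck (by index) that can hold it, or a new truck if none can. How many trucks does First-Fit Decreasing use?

7 trucks

Sorted descending: 90, 85, 74, 73, 64, 55, 52, 43, 43, 27, 14, 12.
90 kg → truck 1 (remaining 10 kg)
85 kg → truck 2 (remaining 15 kg)
74 kg → truck 3 (remaining 26 kg)
73 kg → truck 4 (remaining 27 kg)
64 kg → truck 5 (remaining 36 kg)
55 kg → truck 6 (remaining 45 kg)
52 kg → truck 7 (remaining 48 kg)
43 kg → truck 6 (remaining 2 kg)
43 kg → truck 7 (remaining 5 kg)
27 kg → truck 4 (remaining 0 kg)
14 kg → truck 2 (remaining 1 kg)
12 kg → truck 3 (remaining 14 kg)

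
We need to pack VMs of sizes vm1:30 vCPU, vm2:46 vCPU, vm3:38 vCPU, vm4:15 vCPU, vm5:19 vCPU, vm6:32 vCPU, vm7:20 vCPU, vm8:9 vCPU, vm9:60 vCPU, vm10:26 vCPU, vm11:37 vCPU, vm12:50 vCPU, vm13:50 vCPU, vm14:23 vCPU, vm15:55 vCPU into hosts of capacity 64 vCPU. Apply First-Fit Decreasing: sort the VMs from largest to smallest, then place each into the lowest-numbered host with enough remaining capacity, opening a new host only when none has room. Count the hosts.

9

Sorted descending: 60, 55, 50, 50, 46, 38, 37, 32, 30, 26, 23, 20, 19, 15, 9.
Put 60 vCPU in host 1; 4 vCPU remain.
Put 55 vCPU in host 2; 9 vCPU remain.
Put 50 vCPU in host 3; 14 vCPU remain.
Put 50 vCPU in host 4; 14 vCPU remain.
Put 46 vCPU in host 5; 18 vCPU remain.
Put 38 vCPU in host 6; 26 vCPU remain.
Put 37 vCPU in host 7; 27 vCPU remain.
Put 32 vCPU in host 8; 32 vCPU remain.
Put 30 vCPU in host 8; 2 vCPU remain.
Put 26 vCPU in host 6; 0 vCPU remain.
Put 23 vCPU in host 7; 4 vCPU remain.
Put 20 vCPU in host 9; 44 vCPU remain.
Put 19 vCPU in host 9; 25 vCPU remain.
Put 15 vCPU in host 5; 3 vCPU remain.
Put 9 vCPU in host 2; 0 vCPU remain.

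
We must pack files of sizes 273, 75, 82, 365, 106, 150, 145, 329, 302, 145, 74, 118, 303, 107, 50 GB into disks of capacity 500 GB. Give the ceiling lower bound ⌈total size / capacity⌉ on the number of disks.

6 disks

Total size = 273 + 75 + 82 + 365 + 106 + 150 + 145 + 329 + 302 + 145 + 74 + 118 + 303 + 107 + 50 = 2624 GB.
⌈2624 / 500⌉ = 6.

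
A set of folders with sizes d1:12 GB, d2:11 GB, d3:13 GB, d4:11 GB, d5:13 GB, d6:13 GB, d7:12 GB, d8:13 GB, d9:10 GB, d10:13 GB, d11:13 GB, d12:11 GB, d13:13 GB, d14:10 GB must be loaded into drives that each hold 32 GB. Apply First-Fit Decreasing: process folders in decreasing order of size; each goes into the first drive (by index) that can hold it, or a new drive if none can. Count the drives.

7 drives

Sorted descending: 13, 13, 13, 13, 13, 13, 13, 12, 12, 11, 11, 11, 10, 10.
13 GB → drive 1 (remaining 19 GB)
13 GB → drive 1 (remaining 6 GB)
13 GB → drive 2 (remaining 19 GB)
13 GB → drive 2 (remaining 6 GB)
13 GB → drive 3 (remaining 19 GB)
13 GB → drive 3 (remaining 6 GB)
13 GB → drive 4 (remaining 19 GB)
12 GB → drive 4 (remaining 7 GB)
12 GB → drive 5 (remaining 20 GB)
11 GB → drive 5 (remaining 9 GB)
11 GB → drive 6 (remaining 21 GB)
11 GB → drive 6 (remaining 10 GB)
10 GB → drive 6 (remaining 0 GB)
10 GB → drive 7 (remaining 22 GB)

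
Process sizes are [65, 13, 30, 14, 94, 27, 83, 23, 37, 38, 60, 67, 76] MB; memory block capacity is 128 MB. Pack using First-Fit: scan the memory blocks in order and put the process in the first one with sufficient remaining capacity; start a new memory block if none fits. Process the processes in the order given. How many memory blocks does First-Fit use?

6

Put 65 MB in memory block 1; 63 MB remain.
Put 13 MB in memory block 1; 50 MB remain.
Put 30 MB in memory block 1; 20 MB remain.
Put 14 MB in memory block 1; 6 MB remain.
Put 94 MB in memory block 2; 34 MB remain.
Put 27 MB in memory block 2; 7 MB remain.
Put 83 MB in memory block 3; 45 MB remain.
Put 23 MB in memory block 3; 22 MB remain.
Put 37 MB in memory block 4; 91 MB remain.
Put 38 MB in memory block 4; 53 MB remain.
Put 60 MB in memory block 5; 68 MB remain.
Put 67 MB in memory block 5; 1 MB remain.
Put 76 MB in memory block 6; 52 MB remain.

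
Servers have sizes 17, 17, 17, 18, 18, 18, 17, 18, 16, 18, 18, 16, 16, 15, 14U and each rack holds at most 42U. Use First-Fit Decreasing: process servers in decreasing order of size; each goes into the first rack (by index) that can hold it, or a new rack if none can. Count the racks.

8 racks

Sorted descending: 18, 18, 18, 18, 18, 18, 17, 17, 17, 17, 16, 16, 16, 15, 14.
18U → rack 1 (remaining 24U)
18U → rack 1 (remaining 6U)
18U → rack 2 (remaining 24U)
18U → rack 2 (remaining 6U)
18U → rack 3 (remaining 24U)
18U → rack 3 (remaining 6U)
17U → rack 4 (remaining 25U)
17U → rack 4 (remaining 8U)
17U → rack 5 (remaining 25U)
17U → rack 5 (remaining 8U)
16U → rack 6 (remaining 26U)
16U → rack 6 (remaining 10U)
16U → rack 7 (remaining 26U)
15U → rack 7 (remaining 11U)
14U → rack 8 (remaining 28U)
Final racks: [18,18] [18,18] [18,18] [17,17] [17,17] [16,16] [16,15] [14].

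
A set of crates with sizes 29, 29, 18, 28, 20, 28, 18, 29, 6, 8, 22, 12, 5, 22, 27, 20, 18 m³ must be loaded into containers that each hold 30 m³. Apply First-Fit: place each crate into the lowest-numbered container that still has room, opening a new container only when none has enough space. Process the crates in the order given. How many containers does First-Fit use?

13

container 1: place 29 m³, 1 m³ left
container 2: place 29 m³, 1 m³ left
container 3: place 18 m³, 12 m³ left
container 4: place 28 m³, 2 m³ left
container 5: place 20 m³, 10 m³ left
container 6: place 28 m³, 2 m³ left
container 7: place 18 m³, 12 m³ left
container 8: place 29 m³, 1 m³ left
container 3: place 6 m³, 6 m³ left
container 5: place 8 m³, 2 m³ left
container 9: place 22 m³, 8 m³ left
container 7: place 12 m³, 0 m³ left
container 3: place 5 m³, 1 m³ left
container 10: place 22 m³, 8 m³ left
container 11: place 27 m³, 3 m³ left
container 12: place 20 m³, 10 m³ left
container 13: place 18 m³, 12 m³ left
Final containers: [29] [29] [18,6,5] [28] [20,8] [28] [18,12] [29] [22] [22] [27] [20] [18].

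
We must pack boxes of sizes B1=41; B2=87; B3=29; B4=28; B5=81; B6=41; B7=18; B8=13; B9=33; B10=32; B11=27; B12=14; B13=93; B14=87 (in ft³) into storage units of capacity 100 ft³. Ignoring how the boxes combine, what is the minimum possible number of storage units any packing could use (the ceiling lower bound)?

7

Total size = 41 + 87 + 29 + 28 + 81 + 41 + 18 + 13 + 33 + 32 + 27 + 14 + 93 + 87 = 624 ft³.
⌈624 / 100⌉ = 7.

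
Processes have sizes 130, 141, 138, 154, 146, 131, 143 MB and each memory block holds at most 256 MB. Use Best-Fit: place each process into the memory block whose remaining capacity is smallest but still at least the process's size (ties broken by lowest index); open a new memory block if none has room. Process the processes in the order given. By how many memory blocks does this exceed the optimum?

0

Best-Fit: [130] [141] [138] [154] [146] [131] [143] → 7 memory blocks.
7 processes exceed 128 MB (half the capacity), and no two of those can share a memory block, so at least 7 memory blocks are needed.
So 7 is already optimal.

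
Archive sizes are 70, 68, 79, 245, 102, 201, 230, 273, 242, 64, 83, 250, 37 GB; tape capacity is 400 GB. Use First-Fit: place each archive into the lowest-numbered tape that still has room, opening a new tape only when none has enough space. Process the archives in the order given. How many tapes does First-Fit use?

7

70 GB → tape 1 (remaining 330 GB)
68 GB → tape 1 (remaining 262 GB)
79 GB → tape 1 (remaining 183 GB)
245 GB → tape 2 (remaining 155 GB)
102 GB → tape 1 (remaining 81 GB)
201 GB → tape 3 (remaining 199 GB)
230 GB → tape 4 (remaining 170 GB)
273 GB → tape 5 (remaining 127 GB)
242 GB → tape 6 (remaining 158 GB)
64 GB → tape 1 (remaining 17 GB)
83 GB → tape 2 (remaining 72 GB)
250 GB → tape 7 (remaining 150 GB)
37 GB → tape 2 (remaining 35 GB)
Final tapes: [70,68,79,102,64] [245,83,37] [201] [230] [273] [242] [250].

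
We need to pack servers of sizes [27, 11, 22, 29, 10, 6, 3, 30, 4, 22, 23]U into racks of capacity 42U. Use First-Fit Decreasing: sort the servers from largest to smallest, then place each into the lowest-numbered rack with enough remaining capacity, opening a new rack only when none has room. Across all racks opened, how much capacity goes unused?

Sorted descending: 30, 29, 27, 23, 22, 22, 11, 10, 6, 4, 3.
Put 30U in rack 1; 12U remain.
Put 29U in rack 2; 13U remain.
Put 27U in rack 3; 15U remain.
Put 23U in rack 4; 19U remain.
Put 22U in rack 5; 20U remain.
Put 22U in rack 6; 20U remain.
Put 11U in rack 1; 1U remain.
Put 10U in rack 2; 3U remain.
Put 6U in rack 3; 9U remain.
Put 4U in rack 3; 5U remain.
Put 3U in rack 2; 0U remain.
6 racks × 42U = 252U; used 187U; unused 65U.

65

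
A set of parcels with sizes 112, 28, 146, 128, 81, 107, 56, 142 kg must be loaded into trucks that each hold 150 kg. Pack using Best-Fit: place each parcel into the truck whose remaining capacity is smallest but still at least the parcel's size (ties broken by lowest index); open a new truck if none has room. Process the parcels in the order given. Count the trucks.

6 trucks

112 kg → truck 1 (remaining 38 kg)
28 kg → truck 1 (remaining 10 kg)
146 kg → truck 2 (remaining 4 kg)
128 kg → truck 3 (remaining 22 kg)
81 kg → truck 4 (remaining 69 kg)
107 kg → truck 5 (remaining 43 kg)
56 kg → truck 4 (remaining 13 kg)
142 kg → truck 6 (remaining 8 kg)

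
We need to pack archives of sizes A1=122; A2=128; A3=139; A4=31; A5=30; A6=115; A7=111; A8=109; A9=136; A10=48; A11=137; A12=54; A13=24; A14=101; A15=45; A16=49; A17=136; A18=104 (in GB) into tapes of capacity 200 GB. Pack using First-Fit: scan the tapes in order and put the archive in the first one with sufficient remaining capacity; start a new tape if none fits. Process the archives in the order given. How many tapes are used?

tape 1: place A1 (122 GB), 78 GB left
tape 2: place A2 (128 GB), 72 GB left
tape 3: place A3 (139 GB), 61 GB left
tape 1: place A4 (31 GB), 47 GB left
tape 1: place A5 (30 GB), 17 GB left
tape 4: place A6 (115 GB), 85 GB left
tape 5: place A7 (111 GB), 89 GB left
tape 6: place A8 (109 GB), 91 GB left
tape 7: place A9 (136 GB), 64 GB left
tape 2: place A10 (48 GB), 24 GB left
tape 8: place A11 (137 GB), 63 GB left
tape 3: place A12 (54 GB), 7 GB left
tape 2: place A13 (24 GB), 0 GB left
tape 9: place A14 (101 GB), 99 GB left
tape 4: place A15 (45 GB), 40 GB left
tape 5: place A16 (49 GB), 40 GB left
tape 10: place A17 (136 GB), 64 GB left
tape 11: place A18 (104 GB), 96 GB left

11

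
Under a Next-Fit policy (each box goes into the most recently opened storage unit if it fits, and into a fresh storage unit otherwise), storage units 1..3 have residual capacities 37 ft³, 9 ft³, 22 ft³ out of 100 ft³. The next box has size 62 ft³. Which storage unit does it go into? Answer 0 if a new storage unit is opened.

Next-Fit only looks at storage unit 3, which has 22 ft³ free.
62 ft³ does not fit, so a new storage unit is opened.

0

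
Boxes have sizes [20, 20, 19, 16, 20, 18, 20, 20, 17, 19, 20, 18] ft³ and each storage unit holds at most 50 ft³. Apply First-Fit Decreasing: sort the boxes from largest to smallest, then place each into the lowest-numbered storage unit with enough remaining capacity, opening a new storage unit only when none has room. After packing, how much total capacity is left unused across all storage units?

Sorted descending: 20, 20, 20, 20, 20, 20, 19, 19, 18, 18, 17, 16.
Put 20 ft³ in storage unit 1; 30 ft³ remain.
Put 20 ft³ in storage unit 1; 10 ft³ remain.
Put 20 ft³ in storage unit 2; 30 ft³ remain.
Put 20 ft³ in storage unit 2; 10 ft³ remain.
Put 20 ft³ in storage unit 3; 30 ft³ remain.
Put 20 ft³ in storage unit 3; 10 ft³ remain.
Put 19 ft³ in storage unit 4; 31 ft³ remain.
Put 19 ft³ in storage unit 4; 12 ft³ remain.
Put 18 ft³ in storage unit 5; 32 ft³ remain.
Put 18 ft³ in storage unit 5; 14 ft³ remain.
Put 17 ft³ in storage unit 6; 33 ft³ remain.
Put 16 ft³ in storage unit 6; 17 ft³ remain.
6 storage units × 50 ft³ = 300 ft³; used 227 ft³; unused 73 ft³.

73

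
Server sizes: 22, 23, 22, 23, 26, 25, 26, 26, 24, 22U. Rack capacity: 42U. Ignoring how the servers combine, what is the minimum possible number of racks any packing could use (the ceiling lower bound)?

6

Total size = 22 + 23 + 22 + 23 + 26 + 25 + 26 + 26 + 24 + 22 = 239U.
⌈239 / 42⌉ = 6.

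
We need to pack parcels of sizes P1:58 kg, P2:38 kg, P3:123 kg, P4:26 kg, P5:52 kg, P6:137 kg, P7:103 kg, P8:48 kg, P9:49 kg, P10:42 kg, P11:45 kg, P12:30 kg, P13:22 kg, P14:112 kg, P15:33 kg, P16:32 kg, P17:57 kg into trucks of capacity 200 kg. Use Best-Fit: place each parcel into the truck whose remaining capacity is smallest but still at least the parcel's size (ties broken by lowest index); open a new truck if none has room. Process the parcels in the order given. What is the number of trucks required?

6 trucks

P1 (58 kg) → truck 1 (remaining 142 kg)
P2 (38 kg) → truck 1 (remaining 104 kg)
P3 (123 kg) → truck 2 (remaining 77 kg)
P4 (26 kg) → truck 2 (remaining 51 kg)
P5 (52 kg) → truck 1 (remaining 52 kg)
P6 (137 kg) → truck 3 (remaining 63 kg)
P7 (103 kg) → truck 4 (remaining 97 kg)
P8 (48 kg) → truck 2 (remaining 3 kg)
P9 (49 kg) → truck 1 (remaining 3 kg)
P10 (42 kg) → truck 3 (remaining 21 kg)
P11 (45 kg) → truck 4 (remaining 52 kg)
P12 (30 kg) → truck 4 (remaining 22 kg)
P13 (22 kg) → truck 4 (remaining 0 kg)
P14 (112 kg) → truck 5 (remaining 88 kg)
P15 (33 kg) → truck 5 (remaining 55 kg)
P16 (32 kg) → truck 5 (remaining 23 kg)
P17 (57 kg) → truck 6 (remaining 143 kg)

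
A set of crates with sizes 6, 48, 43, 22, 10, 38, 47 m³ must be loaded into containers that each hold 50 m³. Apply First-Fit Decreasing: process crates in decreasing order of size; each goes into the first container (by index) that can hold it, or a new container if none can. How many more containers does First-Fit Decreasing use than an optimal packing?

First-Fit Decreasing: [48] [47] [43,6] [38,10] [22] → 5 containers.
Total size 214 m³; any packing needs at least ⌈214/50⌉ = 5 containers.
So 5 is already optimal.

0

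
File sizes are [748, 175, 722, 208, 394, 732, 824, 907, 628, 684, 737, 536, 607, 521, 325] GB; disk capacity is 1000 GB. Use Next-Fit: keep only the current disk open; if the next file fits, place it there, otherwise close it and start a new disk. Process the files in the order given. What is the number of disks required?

12 disks

748 GB → disk 1 (remaining 252 GB)
175 GB → disk 1 (remaining 77 GB)
722 GB → disk 2 (remaining 278 GB)
208 GB → disk 2 (remaining 70 GB)
394 GB → disk 3 (remaining 606 GB)
732 GB → disk 4 (remaining 268 GB)
824 GB → disk 5 (remaining 176 GB)
907 GB → disk 6 (remaining 93 GB)
628 GB → disk 7 (remaining 372 GB)
684 GB → disk 8 (remaining 316 GB)
737 GB → disk 9 (remaining 263 GB)
536 GB → disk 10 (remaining 464 GB)
607 GB → disk 11 (remaining 393 GB)
521 GB → disk 12 (remaining 479 GB)
325 GB → disk 12 (remaining 154 GB)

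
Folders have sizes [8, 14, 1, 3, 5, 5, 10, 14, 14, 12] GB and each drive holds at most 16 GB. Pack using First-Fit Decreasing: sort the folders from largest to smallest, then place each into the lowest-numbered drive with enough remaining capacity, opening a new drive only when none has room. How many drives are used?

6 drives

Sorted descending: 14, 14, 14, 12, 10, 8, 5, 5, 3, 1.
14 GB → drive 1 (remaining 2 GB)
14 GB → drive 2 (remaining 2 GB)
14 GB → drive 3 (remaining 2 GB)
12 GB → drive 4 (remaining 4 GB)
10 GB → drive 5 (remaining 6 GB)
8 GB → drive 6 (remaining 8 GB)
5 GB → drive 5 (remaining 1 GB)
5 GB → drive 6 (remaining 3 GB)
3 GB → drive 4 (remaining 1 GB)
1 GB → drive 1 (remaining 1 GB)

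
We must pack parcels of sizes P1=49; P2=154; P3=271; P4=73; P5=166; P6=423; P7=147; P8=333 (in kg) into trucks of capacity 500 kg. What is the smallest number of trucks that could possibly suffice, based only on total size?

Total size = 49 + 154 + 271 + 73 + 166 + 423 + 147 + 333 = 1616 kg.
⌈1616 / 500⌉ = 4.

4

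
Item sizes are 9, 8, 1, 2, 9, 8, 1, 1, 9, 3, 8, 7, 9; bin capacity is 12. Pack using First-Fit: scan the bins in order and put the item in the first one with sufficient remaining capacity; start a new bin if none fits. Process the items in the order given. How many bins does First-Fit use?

8 bins

9 → bin 1 (remaining 3)
8 → bin 2 (remaining 4)
1 → bin 1 (remaining 2)
2 → bin 1 (remaining 0)
9 → bin 3 (remaining 3)
8 → bin 4 (remaining 4)
1 → bin 2 (remaining 3)
1 → bin 2 (remaining 2)
9 → bin 5 (remaining 3)
3 → bin 3 (remaining 0)
8 → bin 6 (remaining 4)
7 → bin 7 (remaining 5)
9 → bin 8 (remaining 3)
Final bins: [9,1,2] [8,1,1] [9,3] [8] [9] [8] [7] [9].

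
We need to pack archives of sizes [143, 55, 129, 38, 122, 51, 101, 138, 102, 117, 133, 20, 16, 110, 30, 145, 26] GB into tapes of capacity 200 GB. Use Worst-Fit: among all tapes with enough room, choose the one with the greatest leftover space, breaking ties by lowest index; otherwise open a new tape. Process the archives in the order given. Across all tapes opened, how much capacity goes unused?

524

Put 143 GB in tape 1; 57 GB remain.
Put 55 GB in tape 1; 2 GB remain.
Put 129 GB in tape 2; 71 GB remain.
Put 38 GB in tape 2; 33 GB remain.
Put 122 GB in tape 3; 78 GB remain.
Put 51 GB in tape 3; 27 GB remain.
Put 101 GB in tape 4; 99 GB remain.
Put 138 GB in tape 5; 62 GB remain.
Put 102 GB in tape 6; 98 GB remain.
Put 117 GB in tape 7; 83 GB remain.
Put 133 GB in tape 8; 67 GB remain.
Put 20 GB in tape 4; 79 GB remain.
Put 16 GB in tape 6; 82 GB remain.
Put 110 GB in tape 9; 90 GB remain.
Put 30 GB in tape 9; 60 GB remain.
Put 145 GB in tape 10; 55 GB remain.
Put 26 GB in tape 7; 57 GB remain.
10 tapes × 200 GB = 2000 GB; used 1476 GB; unused 524 GB.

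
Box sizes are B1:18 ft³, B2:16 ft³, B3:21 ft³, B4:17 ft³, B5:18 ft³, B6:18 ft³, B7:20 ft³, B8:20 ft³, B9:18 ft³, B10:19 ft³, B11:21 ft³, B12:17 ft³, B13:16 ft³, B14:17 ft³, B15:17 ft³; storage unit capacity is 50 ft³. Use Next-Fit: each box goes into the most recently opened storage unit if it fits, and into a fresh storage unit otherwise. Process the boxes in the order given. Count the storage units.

7

storage unit 1: place B1 (18 ft³), 32 ft³ left
storage unit 1: place B2 (16 ft³), 16 ft³ left
storage unit 2: place B3 (21 ft³), 29 ft³ left
storage unit 2: place B4 (17 ft³), 12 ft³ left
storage unit 3: place B5 (18 ft³), 32 ft³ left
storage unit 3: place B6 (18 ft³), 14 ft³ left
storage unit 4: place B7 (20 ft³), 30 ft³ left
storage unit 4: place B8 (20 ft³), 10 ft³ left
storage unit 5: place B9 (18 ft³), 32 ft³ left
storage unit 5: place B10 (19 ft³), 13 ft³ left
storage unit 6: place B11 (21 ft³), 29 ft³ left
storage unit 6: place B12 (17 ft³), 12 ft³ left
storage unit 7: place B13 (16 ft³), 34 ft³ left
storage unit 7: place B14 (17 ft³), 17 ft³ left
storage unit 7: place B15 (17 ft³), 0 ft³ left
Final storage units: [18,16] [21,17] [18,18] [20,20] [18,19] [21,17] [16,17,17].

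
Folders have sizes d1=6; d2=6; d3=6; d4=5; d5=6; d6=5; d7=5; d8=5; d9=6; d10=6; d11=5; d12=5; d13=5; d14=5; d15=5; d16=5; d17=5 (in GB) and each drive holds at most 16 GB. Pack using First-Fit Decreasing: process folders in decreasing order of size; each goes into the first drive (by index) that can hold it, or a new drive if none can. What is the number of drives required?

Sorted descending: 6, 6, 6, 6, 6, 6, 5, 5, 5, 5, 5, 5, 5, 5, 5, 5, 5.
6 GB → drive 1 (remaining 10 GB)
6 GB → drive 1 (remaining 4 GB)
6 GB → drive 2 (remaining 10 GB)
6 GB → drive 2 (remaining 4 GB)
6 GB → drive 3 (remaining 10 GB)
6 GB → drive 3 (remaining 4 GB)
5 GB → drive 4 (remaining 11 GB)
5 GB → drive 4 (remaining 6 GB)
5 GB → drive 4 (remaining 1 GB)
5 GB → drive 5 (remaining 11 GB)
5 GB → drive 5 (remaining 6 GB)
5 GB → drive 5 (remaining 1 GB)
5 GB → drive 6 (remaining 11 GB)
5 GB → drive 6 (remaining 6 GB)
5 GB → drive 6 (remaining 1 GB)
5 GB → drive 7 (remaining 11 GB)
5 GB → drive 7 (remaining 6 GB)

7 drives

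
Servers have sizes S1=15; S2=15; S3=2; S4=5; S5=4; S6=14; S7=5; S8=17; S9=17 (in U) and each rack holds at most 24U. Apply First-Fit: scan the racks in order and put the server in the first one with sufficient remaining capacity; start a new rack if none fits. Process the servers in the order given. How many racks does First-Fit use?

5

Put S1 (15U) in rack 1; 9U remain.
Put S2 (15U) in rack 2; 9U remain.
Put S3 (2U) in rack 1; 7U remain.
Put S4 (5U) in rack 1; 2U remain.
Put S5 (4U) in rack 2; 5U remain.
Put S6 (14U) in rack 3; 10U remain.
Put S7 (5U) in rack 2; 0U remain.
Put S8 (17U) in rack 4; 7U remain.
Put S9 (17U) in rack 5; 7U remain.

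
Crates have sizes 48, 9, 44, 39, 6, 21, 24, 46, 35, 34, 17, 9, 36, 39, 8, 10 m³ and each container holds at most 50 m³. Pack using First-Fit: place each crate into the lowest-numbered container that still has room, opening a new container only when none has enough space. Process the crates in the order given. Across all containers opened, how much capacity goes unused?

48 m³ → container 1 (remaining 2 m³)
9 m³ → container 2 (remaining 41 m³)
44 m³ → container 3 (remaining 6 m³)
39 m³ → container 2 (remaining 2 m³)
6 m³ → container 3 (remaining 0 m³)
21 m³ → container 4 (remaining 29 m³)
24 m³ → container 4 (remaining 5 m³)
46 m³ → container 5 (remaining 4 m³)
35 m³ → container 6 (remaining 15 m³)
34 m³ → container 7 (remaining 16 m³)
17 m³ → container 8 (remaining 33 m³)
9 m³ → container 6 (remaining 6 m³)
36 m³ → container 9 (remaining 14 m³)
39 m³ → container 10 (remaining 11 m³)
8 m³ → container 7 (remaining 8 m³)
10 m³ → container 8 (remaining 23 m³)
10 containers × 50 m³ = 500 m³; used 425 m³; unused 75 m³.

75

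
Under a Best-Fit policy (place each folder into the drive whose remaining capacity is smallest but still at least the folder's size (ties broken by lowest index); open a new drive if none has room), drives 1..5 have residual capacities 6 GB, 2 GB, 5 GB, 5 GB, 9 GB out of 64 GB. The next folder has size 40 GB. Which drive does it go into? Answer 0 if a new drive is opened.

No drive has ≥ 40 GB free, so a new drive is opened.

0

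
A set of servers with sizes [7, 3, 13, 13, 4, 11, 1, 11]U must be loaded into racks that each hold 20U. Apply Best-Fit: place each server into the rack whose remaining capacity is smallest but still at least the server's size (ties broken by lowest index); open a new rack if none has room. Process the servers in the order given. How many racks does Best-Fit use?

rack 1: place 7U, 13U left
rack 1: place 3U, 10U left
rack 2: place 13U, 7U left
rack 3: place 13U, 7U left
rack 2: place 4U, 3U left
rack 4: place 11U, 9U left
rack 2: place 1U, 2U left
rack 5: place 11U, 9U left

5 racks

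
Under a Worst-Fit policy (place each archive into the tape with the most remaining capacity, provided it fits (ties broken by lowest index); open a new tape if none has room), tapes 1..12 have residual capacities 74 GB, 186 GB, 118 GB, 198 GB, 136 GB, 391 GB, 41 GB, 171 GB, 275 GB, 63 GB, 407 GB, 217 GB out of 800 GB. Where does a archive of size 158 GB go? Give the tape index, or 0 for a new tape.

Tapes with room: tape 2 (186 GB), tape 4 (198 GB), tape 6 (391 GB), tape 8 (171 GB), tape 9 (275 GB), tape 11 (407 GB), tape 12 (217 GB).
Most room is tape 11 with 407 GB free.

11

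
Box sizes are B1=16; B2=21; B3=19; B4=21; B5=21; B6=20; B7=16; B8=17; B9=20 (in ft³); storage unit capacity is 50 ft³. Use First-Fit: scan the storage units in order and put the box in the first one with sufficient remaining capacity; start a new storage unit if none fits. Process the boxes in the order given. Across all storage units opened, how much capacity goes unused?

storage unit 1: place B1 (16 ft³), 34 ft³ left
storage unit 1: place B2 (21 ft³), 13 ft³ left
storage unit 2: place B3 (19 ft³), 31 ft³ left
storage unit 2: place B4 (21 ft³), 10 ft³ left
storage unit 3: place B5 (21 ft³), 29 ft³ left
storage unit 3: place B6 (20 ft³), 9 ft³ left
storage unit 4: place B7 (16 ft³), 34 ft³ left
storage unit 4: place B8 (17 ft³), 17 ft³ left
storage unit 5: place B9 (20 ft³), 30 ft³ left
5 storage units × 50 ft³ = 250 ft³; used 171 ft³; unused 79 ft³.

79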